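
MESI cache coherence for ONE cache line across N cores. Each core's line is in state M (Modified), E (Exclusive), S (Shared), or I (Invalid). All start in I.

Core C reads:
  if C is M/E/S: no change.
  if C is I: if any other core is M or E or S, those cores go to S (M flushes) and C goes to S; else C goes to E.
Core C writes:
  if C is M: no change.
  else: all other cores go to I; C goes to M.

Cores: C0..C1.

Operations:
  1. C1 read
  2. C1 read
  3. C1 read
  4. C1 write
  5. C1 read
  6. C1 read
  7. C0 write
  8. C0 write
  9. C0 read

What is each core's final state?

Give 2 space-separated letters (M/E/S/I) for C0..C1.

Op 1: C1 read [C1 read from I: no other sharers -> C1=E (exclusive)] -> [I,E]
Op 2: C1 read [C1 read: already in E, no change] -> [I,E]
Op 3: C1 read [C1 read: already in E, no change] -> [I,E]
Op 4: C1 write [C1 write: invalidate none -> C1=M] -> [I,M]
Op 5: C1 read [C1 read: already in M, no change] -> [I,M]
Op 6: C1 read [C1 read: already in M, no change] -> [I,M]
Op 7: C0 write [C0 write: invalidate ['C1=M'] -> C0=M] -> [M,I]
Op 8: C0 write [C0 write: already M (modified), no change] -> [M,I]
Op 9: C0 read [C0 read: already in M, no change] -> [M,I]

Answer: M I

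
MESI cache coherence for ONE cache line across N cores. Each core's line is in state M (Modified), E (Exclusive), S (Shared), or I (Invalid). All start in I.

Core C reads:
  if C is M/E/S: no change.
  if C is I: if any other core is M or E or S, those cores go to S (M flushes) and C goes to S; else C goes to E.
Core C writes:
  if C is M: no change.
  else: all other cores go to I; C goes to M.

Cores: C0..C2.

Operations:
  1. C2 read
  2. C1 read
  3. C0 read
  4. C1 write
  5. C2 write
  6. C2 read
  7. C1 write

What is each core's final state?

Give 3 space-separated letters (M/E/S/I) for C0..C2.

Op 1: C2 read [C2 read from I: no other sharers -> C2=E (exclusive)] -> [I,I,E]
Op 2: C1 read [C1 read from I: others=['C2=E'] -> C1=S, others downsized to S] -> [I,S,S]
Op 3: C0 read [C0 read from I: others=['C1=S', 'C2=S'] -> C0=S, others downsized to S] -> [S,S,S]
Op 4: C1 write [C1 write: invalidate ['C0=S', 'C2=S'] -> C1=M] -> [I,M,I]
Op 5: C2 write [C2 write: invalidate ['C1=M'] -> C2=M] -> [I,I,M]
Op 6: C2 read [C2 read: already in M, no change] -> [I,I,M]
Op 7: C1 write [C1 write: invalidate ['C2=M'] -> C1=M] -> [I,M,I]

Answer: I M I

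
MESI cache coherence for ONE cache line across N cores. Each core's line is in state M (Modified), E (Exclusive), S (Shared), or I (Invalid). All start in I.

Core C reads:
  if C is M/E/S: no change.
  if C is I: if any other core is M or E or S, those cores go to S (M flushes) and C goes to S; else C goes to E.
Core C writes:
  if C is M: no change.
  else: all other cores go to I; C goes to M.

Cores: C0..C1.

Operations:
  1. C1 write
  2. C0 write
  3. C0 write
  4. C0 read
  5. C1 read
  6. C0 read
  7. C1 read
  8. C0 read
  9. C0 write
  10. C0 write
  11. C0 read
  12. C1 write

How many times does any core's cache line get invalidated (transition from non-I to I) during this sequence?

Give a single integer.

Answer: 3

Derivation:
Op 1: C1 write [C1 write: invalidate none -> C1=M] -> [I,M] (invalidations this op: 0; running total: 0)
Op 2: C0 write [C0 write: invalidate ['C1=M'] -> C0=M] -> [M,I] (invalidations this op: 1; running total: 1)
Op 3: C0 write [C0 write: already M (modified), no change] -> [M,I] (invalidations this op: 0; running total: 1)
Op 4: C0 read [C0 read: already in M, no change] -> [M,I] (invalidations this op: 0; running total: 1)
Op 5: C1 read [C1 read from I: others=['C0=M'] -> C1=S, others downsized to S] -> [S,S] (invalidations this op: 0; running total: 1)
Op 6: C0 read [C0 read: already in S, no change] -> [S,S] (invalidations this op: 0; running total: 1)
Op 7: C1 read [C1 read: already in S, no change] -> [S,S] (invalidations this op: 0; running total: 1)
Op 8: C0 read [C0 read: already in S, no change] -> [S,S] (invalidations this op: 0; running total: 1)
Op 9: C0 write [C0 write: invalidate ['C1=S'] -> C0=M] -> [M,I] (invalidations this op: 1; running total: 2)
Op 10: C0 write [C0 write: already M (modified), no change] -> [M,I] (invalidations this op: 0; running total: 2)
Op 11: C0 read [C0 read: already in M, no change] -> [M,I] (invalidations this op: 0; running total: 2)
Op 12: C1 write [C1 write: invalidate ['C0=M'] -> C1=M] -> [I,M] (invalidations this op: 1; running total: 3)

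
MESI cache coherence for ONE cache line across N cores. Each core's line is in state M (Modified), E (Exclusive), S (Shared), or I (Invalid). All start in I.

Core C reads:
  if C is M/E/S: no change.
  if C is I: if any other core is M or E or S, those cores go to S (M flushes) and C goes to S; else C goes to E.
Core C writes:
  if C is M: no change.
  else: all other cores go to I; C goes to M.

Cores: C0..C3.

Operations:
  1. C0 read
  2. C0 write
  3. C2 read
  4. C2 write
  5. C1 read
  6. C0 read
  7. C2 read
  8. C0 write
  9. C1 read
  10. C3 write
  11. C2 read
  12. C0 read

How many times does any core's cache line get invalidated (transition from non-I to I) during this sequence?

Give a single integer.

Op 1: C0 read [C0 read from I: no other sharers -> C0=E (exclusive)] -> [E,I,I,I] (invalidations this op: 0; running total: 0)
Op 2: C0 write [C0 write: invalidate none -> C0=M] -> [M,I,I,I] (invalidations this op: 0; running total: 0)
Op 3: C2 read [C2 read from I: others=['C0=M'] -> C2=S, others downsized to S] -> [S,I,S,I] (invalidations this op: 0; running total: 0)
Op 4: C2 write [C2 write: invalidate ['C0=S'] -> C2=M] -> [I,I,M,I] (invalidations this op: 1; running total: 1)
Op 5: C1 read [C1 read from I: others=['C2=M'] -> C1=S, others downsized to S] -> [I,S,S,I] (invalidations this op: 0; running total: 1)
Op 6: C0 read [C0 read from I: others=['C1=S', 'C2=S'] -> C0=S, others downsized to S] -> [S,S,S,I] (invalidations this op: 0; running total: 1)
Op 7: C2 read [C2 read: already in S, no change] -> [S,S,S,I] (invalidations this op: 0; running total: 1)
Op 8: C0 write [C0 write: invalidate ['C1=S', 'C2=S'] -> C0=M] -> [M,I,I,I] (invalidations this op: 2; running total: 3)
Op 9: C1 read [C1 read from I: others=['C0=M'] -> C1=S, others downsized to S] -> [S,S,I,I] (invalidations this op: 0; running total: 3)
Op 10: C3 write [C3 write: invalidate ['C0=S', 'C1=S'] -> C3=M] -> [I,I,I,M] (invalidations this op: 2; running total: 5)
Op 11: C2 read [C2 read from I: others=['C3=M'] -> C2=S, others downsized to S] -> [I,I,S,S] (invalidations this op: 0; running total: 5)
Op 12: C0 read [C0 read from I: others=['C2=S', 'C3=S'] -> C0=S, others downsized to S] -> [S,I,S,S] (invalidations this op: 0; running total: 5)

Answer: 5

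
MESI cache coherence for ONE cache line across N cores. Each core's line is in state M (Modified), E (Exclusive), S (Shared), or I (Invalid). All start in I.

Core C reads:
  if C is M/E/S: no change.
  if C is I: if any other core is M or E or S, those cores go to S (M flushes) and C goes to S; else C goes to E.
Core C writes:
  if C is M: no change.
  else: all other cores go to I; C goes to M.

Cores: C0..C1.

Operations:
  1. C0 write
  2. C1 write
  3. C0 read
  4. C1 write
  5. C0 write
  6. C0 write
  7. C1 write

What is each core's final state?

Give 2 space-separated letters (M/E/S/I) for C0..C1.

Op 1: C0 write [C0 write: invalidate none -> C0=M] -> [M,I]
Op 2: C1 write [C1 write: invalidate ['C0=M'] -> C1=M] -> [I,M]
Op 3: C0 read [C0 read from I: others=['C1=M'] -> C0=S, others downsized to S] -> [S,S]
Op 4: C1 write [C1 write: invalidate ['C0=S'] -> C1=M] -> [I,M]
Op 5: C0 write [C0 write: invalidate ['C1=M'] -> C0=M] -> [M,I]
Op 6: C0 write [C0 write: already M (modified), no change] -> [M,I]
Op 7: C1 write [C1 write: invalidate ['C0=M'] -> C1=M] -> [I,M]

Answer: I M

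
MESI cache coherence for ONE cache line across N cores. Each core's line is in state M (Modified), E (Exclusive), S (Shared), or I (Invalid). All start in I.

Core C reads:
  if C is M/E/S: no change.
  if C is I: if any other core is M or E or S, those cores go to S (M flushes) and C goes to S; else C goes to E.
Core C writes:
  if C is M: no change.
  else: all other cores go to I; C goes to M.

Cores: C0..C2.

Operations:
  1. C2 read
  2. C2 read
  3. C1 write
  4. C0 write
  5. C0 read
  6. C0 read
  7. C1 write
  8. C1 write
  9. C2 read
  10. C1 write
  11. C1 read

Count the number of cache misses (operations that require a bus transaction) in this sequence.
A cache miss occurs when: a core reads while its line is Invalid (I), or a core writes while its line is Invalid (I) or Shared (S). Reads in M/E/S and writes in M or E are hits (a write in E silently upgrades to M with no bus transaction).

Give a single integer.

Op 1: C2 read [C2 read from I: no other sharers -> C2=E (exclusive)] -> [I,I,E] [MISS #1: read from I]
Op 2: C2 read [C2 read: already in E, no change] -> [I,I,E] [hit: read from E]
Op 3: C1 write [C1 write: invalidate ['C2=E'] -> C1=M] -> [I,M,I] [MISS #2: write from I]
Op 4: C0 write [C0 write: invalidate ['C1=M'] -> C0=M] -> [M,I,I] [MISS #3: write from I]
Op 5: C0 read [C0 read: already in M, no change] -> [M,I,I] [hit: read from M]
Op 6: C0 read [C0 read: already in M, no change] -> [M,I,I] [hit: read from M]
Op 7: C1 write [C1 write: invalidate ['C0=M'] -> C1=M] -> [I,M,I] [MISS #4: write from I]
Op 8: C1 write [C1 write: already M (modified), no change] -> [I,M,I] [hit: write from M]
Op 9: C2 read [C2 read from I: others=['C1=M'] -> C2=S, others downsized to S] -> [I,S,S] [MISS #5: read from I]
Op 10: C1 write [C1 write: invalidate ['C2=S'] -> C1=M] -> [I,M,I] [MISS #6: write from S]
Op 11: C1 read [C1 read: already in M, no change] -> [I,M,I] [hit: read from M]

Answer: 6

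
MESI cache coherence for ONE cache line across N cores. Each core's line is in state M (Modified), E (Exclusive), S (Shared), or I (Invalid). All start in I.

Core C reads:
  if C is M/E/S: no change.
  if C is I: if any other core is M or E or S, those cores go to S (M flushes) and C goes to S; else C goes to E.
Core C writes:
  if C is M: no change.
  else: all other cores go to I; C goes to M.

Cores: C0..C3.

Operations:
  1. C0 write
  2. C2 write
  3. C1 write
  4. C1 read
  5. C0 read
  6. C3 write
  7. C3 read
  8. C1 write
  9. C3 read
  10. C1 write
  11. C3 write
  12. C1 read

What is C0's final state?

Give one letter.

Op 1: C0 write [C0 write: invalidate none -> C0=M] -> [M,I,I,I]
Op 2: C2 write [C2 write: invalidate ['C0=M'] -> C2=M] -> [I,I,M,I]
Op 3: C1 write [C1 write: invalidate ['C2=M'] -> C1=M] -> [I,M,I,I]
Op 4: C1 read [C1 read: already in M, no change] -> [I,M,I,I]
Op 5: C0 read [C0 read from I: others=['C1=M'] -> C0=S, others downsized to S] -> [S,S,I,I]
Op 6: C3 write [C3 write: invalidate ['C0=S', 'C1=S'] -> C3=M] -> [I,I,I,M]
Op 7: C3 read [C3 read: already in M, no change] -> [I,I,I,M]
Op 8: C1 write [C1 write: invalidate ['C3=M'] -> C1=M] -> [I,M,I,I]
Op 9: C3 read [C3 read from I: others=['C1=M'] -> C3=S, others downsized to S] -> [I,S,I,S]
Op 10: C1 write [C1 write: invalidate ['C3=S'] -> C1=M] -> [I,M,I,I]
Op 11: C3 write [C3 write: invalidate ['C1=M'] -> C3=M] -> [I,I,I,M]
Op 12: C1 read [C1 read from I: others=['C3=M'] -> C1=S, others downsized to S] -> [I,S,I,S]

Answer: I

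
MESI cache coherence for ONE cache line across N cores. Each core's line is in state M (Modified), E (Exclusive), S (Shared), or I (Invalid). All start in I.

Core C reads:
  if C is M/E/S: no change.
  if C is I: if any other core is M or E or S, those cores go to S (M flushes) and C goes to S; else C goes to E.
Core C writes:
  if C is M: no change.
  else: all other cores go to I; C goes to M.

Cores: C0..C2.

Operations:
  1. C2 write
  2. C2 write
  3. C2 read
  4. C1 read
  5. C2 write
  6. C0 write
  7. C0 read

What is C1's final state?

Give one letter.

Answer: I

Derivation:
Op 1: C2 write [C2 write: invalidate none -> C2=M] -> [I,I,M]
Op 2: C2 write [C2 write: already M (modified), no change] -> [I,I,M]
Op 3: C2 read [C2 read: already in M, no change] -> [I,I,M]
Op 4: C1 read [C1 read from I: others=['C2=M'] -> C1=S, others downsized to S] -> [I,S,S]
Op 5: C2 write [C2 write: invalidate ['C1=S'] -> C2=M] -> [I,I,M]
Op 6: C0 write [C0 write: invalidate ['C2=M'] -> C0=M] -> [M,I,I]
Op 7: C0 read [C0 read: already in M, no change] -> [M,I,I]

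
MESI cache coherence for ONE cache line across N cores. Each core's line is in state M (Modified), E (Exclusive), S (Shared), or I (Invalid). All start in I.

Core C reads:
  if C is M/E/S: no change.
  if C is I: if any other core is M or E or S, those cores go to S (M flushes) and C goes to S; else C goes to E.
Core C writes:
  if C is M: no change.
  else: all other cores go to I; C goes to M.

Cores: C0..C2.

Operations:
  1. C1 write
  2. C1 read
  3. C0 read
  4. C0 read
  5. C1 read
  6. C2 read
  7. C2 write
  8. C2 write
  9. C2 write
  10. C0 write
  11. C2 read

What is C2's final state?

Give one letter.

Answer: S

Derivation:
Op 1: C1 write [C1 write: invalidate none -> C1=M] -> [I,M,I]
Op 2: C1 read [C1 read: already in M, no change] -> [I,M,I]
Op 3: C0 read [C0 read from I: others=['C1=M'] -> C0=S, others downsized to S] -> [S,S,I]
Op 4: C0 read [C0 read: already in S, no change] -> [S,S,I]
Op 5: C1 read [C1 read: already in S, no change] -> [S,S,I]
Op 6: C2 read [C2 read from I: others=['C0=S', 'C1=S'] -> C2=S, others downsized to S] -> [S,S,S]
Op 7: C2 write [C2 write: invalidate ['C0=S', 'C1=S'] -> C2=M] -> [I,I,M]
Op 8: C2 write [C2 write: already M (modified), no change] -> [I,I,M]
Op 9: C2 write [C2 write: already M (modified), no change] -> [I,I,M]
Op 10: C0 write [C0 write: invalidate ['C2=M'] -> C0=M] -> [M,I,I]
Op 11: C2 read [C2 read from I: others=['C0=M'] -> C2=S, others downsized to S] -> [S,I,S]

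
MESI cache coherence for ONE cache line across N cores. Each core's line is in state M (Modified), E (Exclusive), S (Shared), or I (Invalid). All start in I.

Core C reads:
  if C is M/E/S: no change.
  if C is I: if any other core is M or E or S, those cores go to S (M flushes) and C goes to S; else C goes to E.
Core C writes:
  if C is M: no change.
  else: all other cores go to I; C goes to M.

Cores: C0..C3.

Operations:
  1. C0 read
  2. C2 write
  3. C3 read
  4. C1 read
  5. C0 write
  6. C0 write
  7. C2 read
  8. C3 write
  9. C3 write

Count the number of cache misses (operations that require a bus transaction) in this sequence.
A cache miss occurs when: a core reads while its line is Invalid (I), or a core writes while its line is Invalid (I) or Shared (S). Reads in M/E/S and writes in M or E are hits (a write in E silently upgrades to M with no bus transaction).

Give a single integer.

Answer: 7

Derivation:
Op 1: C0 read [C0 read from I: no other sharers -> C0=E (exclusive)] -> [E,I,I,I] [MISS #1: read from I]
Op 2: C2 write [C2 write: invalidate ['C0=E'] -> C2=M] -> [I,I,M,I] [MISS #2: write from I]
Op 3: C3 read [C3 read from I: others=['C2=M'] -> C3=S, others downsized to S] -> [I,I,S,S] [MISS #3: read from I]
Op 4: C1 read [C1 read from I: others=['C2=S', 'C3=S'] -> C1=S, others downsized to S] -> [I,S,S,S] [MISS #4: read from I]
Op 5: C0 write [C0 write: invalidate ['C1=S', 'C2=S', 'C3=S'] -> C0=M] -> [M,I,I,I] [MISS #5: write from I]
Op 6: C0 write [C0 write: already M (modified), no change] -> [M,I,I,I] [hit: write from M]
Op 7: C2 read [C2 read from I: others=['C0=M'] -> C2=S, others downsized to S] -> [S,I,S,I] [MISS #6: read from I]
Op 8: C3 write [C3 write: invalidate ['C0=S', 'C2=S'] -> C3=M] -> [I,I,I,M] [MISS #7: write from I]
Op 9: C3 write [C3 write: already M (modified), no change] -> [I,I,I,M] [hit: write from M]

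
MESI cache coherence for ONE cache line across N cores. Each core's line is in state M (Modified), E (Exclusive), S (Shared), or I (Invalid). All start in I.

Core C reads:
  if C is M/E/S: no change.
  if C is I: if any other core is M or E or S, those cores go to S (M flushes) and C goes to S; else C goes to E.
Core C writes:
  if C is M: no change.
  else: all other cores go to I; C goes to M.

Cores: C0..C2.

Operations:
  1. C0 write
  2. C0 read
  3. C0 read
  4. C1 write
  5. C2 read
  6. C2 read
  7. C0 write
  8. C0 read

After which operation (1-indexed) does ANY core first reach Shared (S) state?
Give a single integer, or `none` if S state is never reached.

Op 1: C0 write [C0 write: invalidate none -> C0=M] -> [M,I,I]
Op 2: C0 read [C0 read: already in M, no change] -> [M,I,I]
Op 3: C0 read [C0 read: already in M, no change] -> [M,I,I]
Op 4: C1 write [C1 write: invalidate ['C0=M'] -> C1=M] -> [I,M,I]
Op 5: C2 read [C2 read from I: others=['C1=M'] -> C2=S, others downsized to S] -> [I,S,S]
  -> First S state at op 5; remaining ops need not be traced.

Answer: 5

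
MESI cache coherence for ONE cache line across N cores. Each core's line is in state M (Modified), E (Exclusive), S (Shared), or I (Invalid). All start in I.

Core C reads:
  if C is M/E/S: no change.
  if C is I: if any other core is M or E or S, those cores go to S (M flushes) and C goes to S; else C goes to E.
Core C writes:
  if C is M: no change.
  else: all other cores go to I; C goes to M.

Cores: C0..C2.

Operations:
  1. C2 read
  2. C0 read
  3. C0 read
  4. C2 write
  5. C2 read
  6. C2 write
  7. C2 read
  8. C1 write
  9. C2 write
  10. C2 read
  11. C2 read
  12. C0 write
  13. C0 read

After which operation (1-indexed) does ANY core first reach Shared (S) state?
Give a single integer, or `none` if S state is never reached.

Answer: 2

Derivation:
Op 1: C2 read [C2 read from I: no other sharers -> C2=E (exclusive)] -> [I,I,E]
Op 2: C0 read [C0 read from I: others=['C2=E'] -> C0=S, others downsized to S] -> [S,I,S]
  -> First S state at op 2; remaining ops need not be traced.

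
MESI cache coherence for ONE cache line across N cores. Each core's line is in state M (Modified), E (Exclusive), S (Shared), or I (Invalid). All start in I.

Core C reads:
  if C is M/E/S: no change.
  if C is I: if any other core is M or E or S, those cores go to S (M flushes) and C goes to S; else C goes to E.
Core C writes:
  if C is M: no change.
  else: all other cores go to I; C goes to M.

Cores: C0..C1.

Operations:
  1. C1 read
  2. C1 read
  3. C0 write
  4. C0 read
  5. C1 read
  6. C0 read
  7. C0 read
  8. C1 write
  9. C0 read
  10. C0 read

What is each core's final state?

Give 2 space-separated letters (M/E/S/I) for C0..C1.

Op 1: C1 read [C1 read from I: no other sharers -> C1=E (exclusive)] -> [I,E]
Op 2: C1 read [C1 read: already in E, no change] -> [I,E]
Op 3: C0 write [C0 write: invalidate ['C1=E'] -> C0=M] -> [M,I]
Op 4: C0 read [C0 read: already in M, no change] -> [M,I]
Op 5: C1 read [C1 read from I: others=['C0=M'] -> C1=S, others downsized to S] -> [S,S]
Op 6: C0 read [C0 read: already in S, no change] -> [S,S]
Op 7: C0 read [C0 read: already in S, no change] -> [S,S]
Op 8: C1 write [C1 write: invalidate ['C0=S'] -> C1=M] -> [I,M]
Op 9: C0 read [C0 read from I: others=['C1=M'] -> C0=S, others downsized to S] -> [S,S]
Op 10: C0 read [C0 read: already in S, no change] -> [S,S]

Answer: S S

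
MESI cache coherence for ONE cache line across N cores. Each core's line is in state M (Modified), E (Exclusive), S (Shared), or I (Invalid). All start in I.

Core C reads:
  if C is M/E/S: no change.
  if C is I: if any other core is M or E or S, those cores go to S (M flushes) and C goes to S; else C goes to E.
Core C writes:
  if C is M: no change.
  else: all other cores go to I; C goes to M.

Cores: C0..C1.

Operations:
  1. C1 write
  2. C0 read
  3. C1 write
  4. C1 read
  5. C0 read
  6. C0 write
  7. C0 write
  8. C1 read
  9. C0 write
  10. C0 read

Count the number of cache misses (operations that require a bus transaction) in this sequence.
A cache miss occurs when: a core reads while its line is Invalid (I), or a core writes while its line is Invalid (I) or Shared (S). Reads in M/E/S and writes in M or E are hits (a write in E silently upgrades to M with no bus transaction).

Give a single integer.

Answer: 7

Derivation:
Op 1: C1 write [C1 write: invalidate none -> C1=M] -> [I,M] [MISS #1: write from I]
Op 2: C0 read [C0 read from I: others=['C1=M'] -> C0=S, others downsized to S] -> [S,S] [MISS #2: read from I]
Op 3: C1 write [C1 write: invalidate ['C0=S'] -> C1=M] -> [I,M] [MISS #3: write from S]
Op 4: C1 read [C1 read: already in M, no change] -> [I,M] [hit: read from M]
Op 5: C0 read [C0 read from I: others=['C1=M'] -> C0=S, others downsized to S] -> [S,S] [MISS #4: read from I]
Op 6: C0 write [C0 write: invalidate ['C1=S'] -> C0=M] -> [M,I] [MISS #5: write from S]
Op 7: C0 write [C0 write: already M (modified), no change] -> [M,I] [hit: write from M]
Op 8: C1 read [C1 read from I: others=['C0=M'] -> C1=S, others downsized to S] -> [S,S] [MISS #6: read from I]
Op 9: C0 write [C0 write: invalidate ['C1=S'] -> C0=M] -> [M,I] [MISS #7: write from S]
Op 10: C0 read [C0 read: already in M, no change] -> [M,I] [hit: read from M]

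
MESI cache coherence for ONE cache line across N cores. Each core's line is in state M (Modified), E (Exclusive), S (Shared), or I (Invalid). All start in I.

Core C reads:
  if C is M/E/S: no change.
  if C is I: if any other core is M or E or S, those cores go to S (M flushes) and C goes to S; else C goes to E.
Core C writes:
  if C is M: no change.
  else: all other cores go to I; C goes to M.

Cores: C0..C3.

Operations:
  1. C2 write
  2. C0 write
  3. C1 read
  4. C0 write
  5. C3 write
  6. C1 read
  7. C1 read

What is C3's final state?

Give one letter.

Answer: S

Derivation:
Op 1: C2 write [C2 write: invalidate none -> C2=M] -> [I,I,M,I]
Op 2: C0 write [C0 write: invalidate ['C2=M'] -> C0=M] -> [M,I,I,I]
Op 3: C1 read [C1 read from I: others=['C0=M'] -> C1=S, others downsized to S] -> [S,S,I,I]
Op 4: C0 write [C0 write: invalidate ['C1=S'] -> C0=M] -> [M,I,I,I]
Op 5: C3 write [C3 write: invalidate ['C0=M'] -> C3=M] -> [I,I,I,M]
Op 6: C1 read [C1 read from I: others=['C3=M'] -> C1=S, others downsized to S] -> [I,S,I,S]
Op 7: C1 read [C1 read: already in S, no change] -> [I,S,I,S]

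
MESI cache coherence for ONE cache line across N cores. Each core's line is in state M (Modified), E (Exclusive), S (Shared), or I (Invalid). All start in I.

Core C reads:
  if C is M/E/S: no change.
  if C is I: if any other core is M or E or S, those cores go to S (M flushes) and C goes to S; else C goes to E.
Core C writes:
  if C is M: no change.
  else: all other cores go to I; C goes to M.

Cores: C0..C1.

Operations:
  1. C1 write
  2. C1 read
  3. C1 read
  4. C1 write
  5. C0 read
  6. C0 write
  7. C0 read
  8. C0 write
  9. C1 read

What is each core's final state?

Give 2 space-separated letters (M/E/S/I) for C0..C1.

Answer: S S

Derivation:
Op 1: C1 write [C1 write: invalidate none -> C1=M] -> [I,M]
Op 2: C1 read [C1 read: already in M, no change] -> [I,M]
Op 3: C1 read [C1 read: already in M, no change] -> [I,M]
Op 4: C1 write [C1 write: already M (modified), no change] -> [I,M]
Op 5: C0 read [C0 read from I: others=['C1=M'] -> C0=S, others downsized to S] -> [S,S]
Op 6: C0 write [C0 write: invalidate ['C1=S'] -> C0=M] -> [M,I]
Op 7: C0 read [C0 read: already in M, no change] -> [M,I]
Op 8: C0 write [C0 write: already M (modified), no change] -> [M,I]
Op 9: C1 read [C1 read from I: others=['C0=M'] -> C1=S, others downsized to S] -> [S,S]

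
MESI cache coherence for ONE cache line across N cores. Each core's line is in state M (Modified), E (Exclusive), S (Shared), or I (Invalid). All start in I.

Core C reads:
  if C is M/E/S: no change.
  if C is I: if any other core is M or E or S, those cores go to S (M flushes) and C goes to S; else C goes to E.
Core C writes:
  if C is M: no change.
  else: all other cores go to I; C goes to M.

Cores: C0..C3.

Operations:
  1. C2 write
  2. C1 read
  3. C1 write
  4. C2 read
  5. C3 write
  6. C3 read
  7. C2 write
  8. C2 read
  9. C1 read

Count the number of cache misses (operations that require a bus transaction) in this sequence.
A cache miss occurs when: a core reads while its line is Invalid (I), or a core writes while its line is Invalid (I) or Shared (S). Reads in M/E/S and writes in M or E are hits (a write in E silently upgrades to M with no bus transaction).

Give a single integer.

Answer: 7

Derivation:
Op 1: C2 write [C2 write: invalidate none -> C2=M] -> [I,I,M,I] [MISS #1: write from I]
Op 2: C1 read [C1 read from I: others=['C2=M'] -> C1=S, others downsized to S] -> [I,S,S,I] [MISS #2: read from I]
Op 3: C1 write [C1 write: invalidate ['C2=S'] -> C1=M] -> [I,M,I,I] [MISS #3: write from S]
Op 4: C2 read [C2 read from I: others=['C1=M'] -> C2=S, others downsized to S] -> [I,S,S,I] [MISS #4: read from I]
Op 5: C3 write [C3 write: invalidate ['C1=S', 'C2=S'] -> C3=M] -> [I,I,I,M] [MISS #5: write from I]
Op 6: C3 read [C3 read: already in M, no change] -> [I,I,I,M] [hit: read from M]
Op 7: C2 write [C2 write: invalidate ['C3=M'] -> C2=M] -> [I,I,M,I] [MISS #6: write from I]
Op 8: C2 read [C2 read: already in M, no change] -> [I,I,M,I] [hit: read from M]
Op 9: C1 read [C1 read from I: others=['C2=M'] -> C1=S, others downsized to S] -> [I,S,S,I] [MISS #7: read from I]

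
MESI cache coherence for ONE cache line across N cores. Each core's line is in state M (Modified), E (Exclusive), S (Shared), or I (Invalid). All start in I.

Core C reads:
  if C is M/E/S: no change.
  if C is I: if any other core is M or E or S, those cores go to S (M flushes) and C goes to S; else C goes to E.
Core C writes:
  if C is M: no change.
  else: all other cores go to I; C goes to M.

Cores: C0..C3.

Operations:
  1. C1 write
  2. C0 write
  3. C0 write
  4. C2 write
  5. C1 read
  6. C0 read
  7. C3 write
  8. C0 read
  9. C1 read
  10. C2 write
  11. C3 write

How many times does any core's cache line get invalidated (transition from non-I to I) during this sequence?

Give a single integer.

Answer: 9

Derivation:
Op 1: C1 write [C1 write: invalidate none -> C1=M] -> [I,M,I,I] (invalidations this op: 0; running total: 0)
Op 2: C0 write [C0 write: invalidate ['C1=M'] -> C0=M] -> [M,I,I,I] (invalidations this op: 1; running total: 1)
Op 3: C0 write [C0 write: already M (modified), no change] -> [M,I,I,I] (invalidations this op: 0; running total: 1)
Op 4: C2 write [C2 write: invalidate ['C0=M'] -> C2=M] -> [I,I,M,I] (invalidations this op: 1; running total: 2)
Op 5: C1 read [C1 read from I: others=['C2=M'] -> C1=S, others downsized to S] -> [I,S,S,I] (invalidations this op: 0; running total: 2)
Op 6: C0 read [C0 read from I: others=['C1=S', 'C2=S'] -> C0=S, others downsized to S] -> [S,S,S,I] (invalidations this op: 0; running total: 2)
Op 7: C3 write [C3 write: invalidate ['C0=S', 'C1=S', 'C2=S'] -> C3=M] -> [I,I,I,M] (invalidations this op: 3; running total: 5)
Op 8: C0 read [C0 read from I: others=['C3=M'] -> C0=S, others downsized to S] -> [S,I,I,S] (invalidations this op: 0; running total: 5)
Op 9: C1 read [C1 read from I: others=['C0=S', 'C3=S'] -> C1=S, others downsized to S] -> [S,S,I,S] (invalidations this op: 0; running total: 5)
Op 10: C2 write [C2 write: invalidate ['C0=S', 'C1=S', 'C3=S'] -> C2=M] -> [I,I,M,I] (invalidations this op: 3; running total: 8)
Op 11: C3 write [C3 write: invalidate ['C2=M'] -> C3=M] -> [I,I,I,M] (invalidations this op: 1; running total: 9)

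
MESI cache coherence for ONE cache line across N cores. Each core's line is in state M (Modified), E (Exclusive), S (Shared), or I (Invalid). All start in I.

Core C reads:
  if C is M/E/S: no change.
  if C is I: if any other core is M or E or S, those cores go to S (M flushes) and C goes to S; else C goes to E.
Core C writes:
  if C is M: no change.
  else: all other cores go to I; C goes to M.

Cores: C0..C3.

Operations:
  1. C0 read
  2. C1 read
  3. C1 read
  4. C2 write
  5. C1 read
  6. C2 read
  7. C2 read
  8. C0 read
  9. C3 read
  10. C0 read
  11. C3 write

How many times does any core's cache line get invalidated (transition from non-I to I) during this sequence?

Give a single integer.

Op 1: C0 read [C0 read from I: no other sharers -> C0=E (exclusive)] -> [E,I,I,I] (invalidations this op: 0; running total: 0)
Op 2: C1 read [C1 read from I: others=['C0=E'] -> C1=S, others downsized to S] -> [S,S,I,I] (invalidations this op: 0; running total: 0)
Op 3: C1 read [C1 read: already in S, no change] -> [S,S,I,I] (invalidations this op: 0; running total: 0)
Op 4: C2 write [C2 write: invalidate ['C0=S', 'C1=S'] -> C2=M] -> [I,I,M,I] (invalidations this op: 2; running total: 2)
Op 5: C1 read [C1 read from I: others=['C2=M'] -> C1=S, others downsized to S] -> [I,S,S,I] (invalidations this op: 0; running total: 2)
Op 6: C2 read [C2 read: already in S, no change] -> [I,S,S,I] (invalidations this op: 0; running total: 2)
Op 7: C2 read [C2 read: already in S, no change] -> [I,S,S,I] (invalidations this op: 0; running total: 2)
Op 8: C0 read [C0 read from I: others=['C1=S', 'C2=S'] -> C0=S, others downsized to S] -> [S,S,S,I] (invalidations this op: 0; running total: 2)
Op 9: C3 read [C3 read from I: others=['C0=S', 'C1=S', 'C2=S'] -> C3=S, others downsized to S] -> [S,S,S,S] (invalidations this op: 0; running total: 2)
Op 10: C0 read [C0 read: already in S, no change] -> [S,S,S,S] (invalidations this op: 0; running total: 2)
Op 11: C3 write [C3 write: invalidate ['C0=S', 'C1=S', 'C2=S'] -> C3=M] -> [I,I,I,M] (invalidations this op: 3; running total: 5)

Answer: 5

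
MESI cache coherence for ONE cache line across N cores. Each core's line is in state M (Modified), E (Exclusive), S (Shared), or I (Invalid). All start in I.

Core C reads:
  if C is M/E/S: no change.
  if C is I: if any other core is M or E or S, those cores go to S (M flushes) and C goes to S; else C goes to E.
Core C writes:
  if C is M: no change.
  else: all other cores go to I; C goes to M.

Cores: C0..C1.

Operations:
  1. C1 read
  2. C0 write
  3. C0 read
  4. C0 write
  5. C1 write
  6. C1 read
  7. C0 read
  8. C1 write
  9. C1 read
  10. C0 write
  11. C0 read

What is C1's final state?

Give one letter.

Op 1: C1 read [C1 read from I: no other sharers -> C1=E (exclusive)] -> [I,E]
Op 2: C0 write [C0 write: invalidate ['C1=E'] -> C0=M] -> [M,I]
Op 3: C0 read [C0 read: already in M, no change] -> [M,I]
Op 4: C0 write [C0 write: already M (modified), no change] -> [M,I]
Op 5: C1 write [C1 write: invalidate ['C0=M'] -> C1=M] -> [I,M]
Op 6: C1 read [C1 read: already in M, no change] -> [I,M]
Op 7: C0 read [C0 read from I: others=['C1=M'] -> C0=S, others downsized to S] -> [S,S]
Op 8: C1 write [C1 write: invalidate ['C0=S'] -> C1=M] -> [I,M]
Op 9: C1 read [C1 read: already in M, no change] -> [I,M]
Op 10: C0 write [C0 write: invalidate ['C1=M'] -> C0=M] -> [M,I]
Op 11: C0 read [C0 read: already in M, no change] -> [M,I]

Answer: I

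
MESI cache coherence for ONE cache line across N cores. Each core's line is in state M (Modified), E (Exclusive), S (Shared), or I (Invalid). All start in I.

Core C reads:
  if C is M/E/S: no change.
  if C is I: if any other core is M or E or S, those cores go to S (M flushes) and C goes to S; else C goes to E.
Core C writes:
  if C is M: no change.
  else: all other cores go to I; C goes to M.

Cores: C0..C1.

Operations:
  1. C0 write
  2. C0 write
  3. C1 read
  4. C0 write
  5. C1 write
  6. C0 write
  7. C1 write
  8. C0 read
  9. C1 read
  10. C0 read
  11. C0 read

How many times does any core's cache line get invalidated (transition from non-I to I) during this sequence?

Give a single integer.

Op 1: C0 write [C0 write: invalidate none -> C0=M] -> [M,I] (invalidations this op: 0; running total: 0)
Op 2: C0 write [C0 write: already M (modified), no change] -> [M,I] (invalidations this op: 0; running total: 0)
Op 3: C1 read [C1 read from I: others=['C0=M'] -> C1=S, others downsized to S] -> [S,S] (invalidations this op: 0; running total: 0)
Op 4: C0 write [C0 write: invalidate ['C1=S'] -> C0=M] -> [M,I] (invalidations this op: 1; running total: 1)
Op 5: C1 write [C1 write: invalidate ['C0=M'] -> C1=M] -> [I,M] (invalidations this op: 1; running total: 2)
Op 6: C0 write [C0 write: invalidate ['C1=M'] -> C0=M] -> [M,I] (invalidations this op: 1; running total: 3)
Op 7: C1 write [C1 write: invalidate ['C0=M'] -> C1=M] -> [I,M] (invalidations this op: 1; running total: 4)
Op 8: C0 read [C0 read from I: others=['C1=M'] -> C0=S, others downsized to S] -> [S,S] (invalidations this op: 0; running total: 4)
Op 9: C1 read [C1 read: already in S, no change] -> [S,S] (invalidations this op: 0; running total: 4)
Op 10: C0 read [C0 read: already in S, no change] -> [S,S] (invalidations this op: 0; running total: 4)
Op 11: C0 read [C0 read: already in S, no change] -> [S,S] (invalidations this op: 0; running total: 4)

Answer: 4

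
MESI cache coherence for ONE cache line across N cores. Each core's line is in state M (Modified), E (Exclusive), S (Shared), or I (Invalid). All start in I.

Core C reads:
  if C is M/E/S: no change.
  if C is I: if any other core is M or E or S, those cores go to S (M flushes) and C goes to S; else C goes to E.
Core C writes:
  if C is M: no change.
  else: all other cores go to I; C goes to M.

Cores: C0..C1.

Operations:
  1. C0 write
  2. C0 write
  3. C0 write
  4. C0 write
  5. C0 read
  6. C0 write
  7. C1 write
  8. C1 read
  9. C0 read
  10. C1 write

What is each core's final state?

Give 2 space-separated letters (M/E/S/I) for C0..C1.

Op 1: C0 write [C0 write: invalidate none -> C0=M] -> [M,I]
Op 2: C0 write [C0 write: already M (modified), no change] -> [M,I]
Op 3: C0 write [C0 write: already M (modified), no change] -> [M,I]
Op 4: C0 write [C0 write: already M (modified), no change] -> [M,I]
Op 5: C0 read [C0 read: already in M, no change] -> [M,I]
Op 6: C0 write [C0 write: already M (modified), no change] -> [M,I]
Op 7: C1 write [C1 write: invalidate ['C0=M'] -> C1=M] -> [I,M]
Op 8: C1 read [C1 read: already in M, no change] -> [I,M]
Op 9: C0 read [C0 read from I: others=['C1=M'] -> C0=S, others downsized to S] -> [S,S]
Op 10: C1 write [C1 write: invalidate ['C0=S'] -> C1=M] -> [I,M]

Answer: I M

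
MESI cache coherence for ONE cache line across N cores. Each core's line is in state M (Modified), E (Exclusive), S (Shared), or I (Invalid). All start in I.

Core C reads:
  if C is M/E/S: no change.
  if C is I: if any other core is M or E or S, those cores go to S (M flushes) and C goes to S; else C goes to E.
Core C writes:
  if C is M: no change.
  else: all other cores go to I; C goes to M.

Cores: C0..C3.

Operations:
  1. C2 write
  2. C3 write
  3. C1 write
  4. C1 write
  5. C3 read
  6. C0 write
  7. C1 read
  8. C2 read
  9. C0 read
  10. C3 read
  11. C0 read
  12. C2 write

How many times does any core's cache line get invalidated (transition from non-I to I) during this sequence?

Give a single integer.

Answer: 7

Derivation:
Op 1: C2 write [C2 write: invalidate none -> C2=M] -> [I,I,M,I] (invalidations this op: 0; running total: 0)
Op 2: C3 write [C3 write: invalidate ['C2=M'] -> C3=M] -> [I,I,I,M] (invalidations this op: 1; running total: 1)
Op 3: C1 write [C1 write: invalidate ['C3=M'] -> C1=M] -> [I,M,I,I] (invalidations this op: 1; running total: 2)
Op 4: C1 write [C1 write: already M (modified), no change] -> [I,M,I,I] (invalidations this op: 0; running total: 2)
Op 5: C3 read [C3 read from I: others=['C1=M'] -> C3=S, others downsized to S] -> [I,S,I,S] (invalidations this op: 0; running total: 2)
Op 6: C0 write [C0 write: invalidate ['C1=S', 'C3=S'] -> C0=M] -> [M,I,I,I] (invalidations this op: 2; running total: 4)
Op 7: C1 read [C1 read from I: others=['C0=M'] -> C1=S, others downsized to S] -> [S,S,I,I] (invalidations this op: 0; running total: 4)
Op 8: C2 read [C2 read from I: others=['C0=S', 'C1=S'] -> C2=S, others downsized to S] -> [S,S,S,I] (invalidations this op: 0; running total: 4)
Op 9: C0 read [C0 read: already in S, no change] -> [S,S,S,I] (invalidations this op: 0; running total: 4)
Op 10: C3 read [C3 read from I: others=['C0=S', 'C1=S', 'C2=S'] -> C3=S, others downsized to S] -> [S,S,S,S] (invalidations this op: 0; running total: 4)
Op 11: C0 read [C0 read: already in S, no change] -> [S,S,S,S] (invalidations this op: 0; running total: 4)
Op 12: C2 write [C2 write: invalidate ['C0=S', 'C1=S', 'C3=S'] -> C2=M] -> [I,I,M,I] (invalidations this op: 3; running total: 7)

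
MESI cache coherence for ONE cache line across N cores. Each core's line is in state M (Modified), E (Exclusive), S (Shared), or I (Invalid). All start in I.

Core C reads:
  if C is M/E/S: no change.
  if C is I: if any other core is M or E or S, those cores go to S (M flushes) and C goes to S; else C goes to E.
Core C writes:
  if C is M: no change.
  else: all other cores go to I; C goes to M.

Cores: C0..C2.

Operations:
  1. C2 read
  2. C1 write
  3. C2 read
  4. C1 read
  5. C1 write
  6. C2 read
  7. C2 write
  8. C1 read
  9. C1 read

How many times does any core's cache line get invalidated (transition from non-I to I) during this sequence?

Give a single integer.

Op 1: C2 read [C2 read from I: no other sharers -> C2=E (exclusive)] -> [I,I,E] (invalidations this op: 0; running total: 0)
Op 2: C1 write [C1 write: invalidate ['C2=E'] -> C1=M] -> [I,M,I] (invalidations this op: 1; running total: 1)
Op 3: C2 read [C2 read from I: others=['C1=M'] -> C2=S, others downsized to S] -> [I,S,S] (invalidations this op: 0; running total: 1)
Op 4: C1 read [C1 read: already in S, no change] -> [I,S,S] (invalidations this op: 0; running total: 1)
Op 5: C1 write [C1 write: invalidate ['C2=S'] -> C1=M] -> [I,M,I] (invalidations this op: 1; running total: 2)
Op 6: C2 read [C2 read from I: others=['C1=M'] -> C2=S, others downsized to S] -> [I,S,S] (invalidations this op: 0; running total: 2)
Op 7: C2 write [C2 write: invalidate ['C1=S'] -> C2=M] -> [I,I,M] (invalidations this op: 1; running total: 3)
Op 8: C1 read [C1 read from I: others=['C2=M'] -> C1=S, others downsized to S] -> [I,S,S] (invalidations this op: 0; running total: 3)
Op 9: C1 read [C1 read: already in S, no change] -> [I,S,S] (invalidations this op: 0; running total: 3)

Answer: 3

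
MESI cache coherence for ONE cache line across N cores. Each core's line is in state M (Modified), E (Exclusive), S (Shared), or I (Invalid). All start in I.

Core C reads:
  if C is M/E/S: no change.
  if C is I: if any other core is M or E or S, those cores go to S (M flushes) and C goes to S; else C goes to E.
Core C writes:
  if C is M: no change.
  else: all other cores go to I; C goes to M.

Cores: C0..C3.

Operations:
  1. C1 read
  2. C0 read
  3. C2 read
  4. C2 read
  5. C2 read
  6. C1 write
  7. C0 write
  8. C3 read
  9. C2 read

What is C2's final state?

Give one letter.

Op 1: C1 read [C1 read from I: no other sharers -> C1=E (exclusive)] -> [I,E,I,I]
Op 2: C0 read [C0 read from I: others=['C1=E'] -> C0=S, others downsized to S] -> [S,S,I,I]
Op 3: C2 read [C2 read from I: others=['C0=S', 'C1=S'] -> C2=S, others downsized to S] -> [S,S,S,I]
Op 4: C2 read [C2 read: already in S, no change] -> [S,S,S,I]
Op 5: C2 read [C2 read: already in S, no change] -> [S,S,S,I]
Op 6: C1 write [C1 write: invalidate ['C0=S', 'C2=S'] -> C1=M] -> [I,M,I,I]
Op 7: C0 write [C0 write: invalidate ['C1=M'] -> C0=M] -> [M,I,I,I]
Op 8: C3 read [C3 read from I: others=['C0=M'] -> C3=S, others downsized to S] -> [S,I,I,S]
Op 9: C2 read [C2 read from I: others=['C0=S', 'C3=S'] -> C2=S, others downsized to S] -> [S,I,S,S]

Answer: S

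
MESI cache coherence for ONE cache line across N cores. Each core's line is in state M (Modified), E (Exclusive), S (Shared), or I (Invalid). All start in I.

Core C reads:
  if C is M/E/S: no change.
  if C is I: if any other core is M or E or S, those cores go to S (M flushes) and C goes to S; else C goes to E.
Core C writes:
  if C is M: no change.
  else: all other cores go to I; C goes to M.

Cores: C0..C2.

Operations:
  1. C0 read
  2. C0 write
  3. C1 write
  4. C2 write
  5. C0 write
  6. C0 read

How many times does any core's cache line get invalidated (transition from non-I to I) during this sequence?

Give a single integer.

Op 1: C0 read [C0 read from I: no other sharers -> C0=E (exclusive)] -> [E,I,I] (invalidations this op: 0; running total: 0)
Op 2: C0 write [C0 write: invalidate none -> C0=M] -> [M,I,I] (invalidations this op: 0; running total: 0)
Op 3: C1 write [C1 write: invalidate ['C0=M'] -> C1=M] -> [I,M,I] (invalidations this op: 1; running total: 1)
Op 4: C2 write [C2 write: invalidate ['C1=M'] -> C2=M] -> [I,I,M] (invalidations this op: 1; running total: 2)
Op 5: C0 write [C0 write: invalidate ['C2=M'] -> C0=M] -> [M,I,I] (invalidations this op: 1; running total: 3)
Op 6: C0 read [C0 read: already in M, no change] -> [M,I,I] (invalidations this op: 0; running total: 3)

Answer: 3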